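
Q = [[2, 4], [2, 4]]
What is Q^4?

Q^2 = [[12, 24], [12, 24]]
Q^3 = [[72, 144], [72, 144]]
Q^4 = [[432, 864], [432, 864]]

[[432, 864], [432, 864]]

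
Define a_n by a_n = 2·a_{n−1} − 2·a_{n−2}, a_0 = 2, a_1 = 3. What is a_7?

With companion matrix Q = [[2, −2], [1, 0]], [a_n, a_{n−1}]ᵀ = Q·[a_{n−1}, a_{n−2}]ᵀ, so [a_7, a_6]ᵀ = Q⁶·[a_1, a_0]ᵀ.
Q⁶ = [[−8, 16], [−8, 8]], giving [a_7, a_6]ᵀ = [[8], [−8]].

8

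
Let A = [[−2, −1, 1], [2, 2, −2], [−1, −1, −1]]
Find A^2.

[[1, −1, −1], [2, 4, 0], [1, 0, 2]]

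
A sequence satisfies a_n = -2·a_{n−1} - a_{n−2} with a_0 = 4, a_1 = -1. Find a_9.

With companion matrix Q = [[-2, -1], [1, 0]], [a_n, a_{n−1}]ᵀ = Q·[a_{n−1}, a_{n−2}]ᵀ, so [a_9, a_8]ᵀ = Q⁸·[a_1, a_0]ᵀ.
Q⁸ = [[9, 8], [-8, -7]], giving [a_9, a_8]ᵀ = [[23], [-20]].

23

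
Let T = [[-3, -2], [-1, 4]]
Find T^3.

T^2 = [[11, -2], [-1, 18]]
T^3 = [[-31, -30], [-15, 74]]

[[-31, -30], [-15, 74]]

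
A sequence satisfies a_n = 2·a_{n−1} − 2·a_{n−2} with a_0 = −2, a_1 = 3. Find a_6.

With companion matrix T = [[2, −2], [1, 0]], [a_n, a_{n−1}]ᵀ = T·[a_{n−1}, a_{n−2}]ᵀ, so [a_6, a_5]ᵀ = T^5·[a_1, a_0]ᵀ.
T^5 = [[−8, 8], [−4, 0]], giving [a_6, a_5]ᵀ = [[−40], [−12]].

−40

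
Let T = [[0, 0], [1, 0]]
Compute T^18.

T is strictly triangular, hence nilpotent: T^2 = 0, so T^18 = 0.

[[0, 0], [0, 0]]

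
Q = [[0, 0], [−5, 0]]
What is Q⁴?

Q is strictly triangular, hence nilpotent: Q² = 0, so Q⁴ = 0.

[[0, 0], [0, 0]]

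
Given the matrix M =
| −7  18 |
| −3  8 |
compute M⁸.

tr M = 1 and det M = −2, so the characteristic polynomial is λ² − (1)λ + (−2) with roots −1 and 2.
Eigenvectors give P = [[3, 2], [1, 1]] with P⁻¹ = [[1, −2], [−1, 3]], and M = P·diag(−1, 2)·P⁻¹.
Then M⁸ = P·diag(1, 256)·P⁻¹ = [[3, 512], [1, 256]] · [[1, −2], [−1, 3]] = [[−509, 1530], [−255, 766]].

[[−509, 1530], [−255, 766]]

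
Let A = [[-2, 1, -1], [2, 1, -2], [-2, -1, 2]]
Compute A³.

A² = [[8, 0, -2], [2, 5, -8], [-2, -5, 8]]
A³ = [[-12, 10, -12], [22, 15, -28], [-22, -15, 28]]

[[-12, 10, -12], [22, 15, -28], [-22, -15, 28]]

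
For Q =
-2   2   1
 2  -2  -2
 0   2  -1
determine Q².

[[8, -6, -7], [-8, 4, 8], [4, -6, -3]]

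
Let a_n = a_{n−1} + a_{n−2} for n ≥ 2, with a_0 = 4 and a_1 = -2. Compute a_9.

16

With companion matrix C = [[1, 1], [1, 0]], [a_n, a_{n−1}]ᵀ = C·[a_{n−1}, a_{n−2}]ᵀ, so [a_9, a_8]ᵀ = C⁸·[a_1, a_0]ᵀ.
C⁸ = [[34, 21], [21, 13]], giving [a_9, a_8]ᵀ = [[16], [10]].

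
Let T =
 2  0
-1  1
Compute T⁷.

tr T = 3 and det T = 2, so the characteristic polynomial is λ² − (3)λ + (2) with roots 1 and 2.
Eigenvectors give P = [[0, -1], [1, 1]] with P⁻¹ = [[1, 1], [-1, 0]], and T = P·diag(1, 2)·P⁻¹.
Then T⁷ = P·diag(1, 128)·P⁻¹ = [[0, -128], [1, 128]] · [[1, 1], [-1, 0]] = [[128, 0], [-127, 1]].

[[128, 0], [-127, 1]]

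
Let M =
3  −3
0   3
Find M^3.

M^2 = [[9, −18], [0, 9]]
M^3 = [[27, −81], [0, 27]]

[[27, −81], [0, 27]]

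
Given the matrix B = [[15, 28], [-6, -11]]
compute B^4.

tr B = 4 and det B = 3, so the characteristic polynomial is λ² − (4)λ + (3) with roots 1 and 3.
Eigenvectors give P = [[-2, 7], [1, -3]] with P⁻¹ = [[3, 7], [1, 2]], and B = P·diag(1, 3)·P⁻¹.
Then B^4 = P·diag(1, 81)·P⁻¹ = [[-2, 567], [1, -243]] · [[3, 7], [1, 2]] = [[561, 1120], [-240, -479]].

[[561, 1120], [-240, -479]]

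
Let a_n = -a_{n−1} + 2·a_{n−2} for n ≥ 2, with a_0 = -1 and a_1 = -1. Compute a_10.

With companion matrix C = [[-1, 2], [1, 0]], [a_n, a_{n−1}]ᵀ = C·[a_{n−1}, a_{n−2}]ᵀ, so [a_10, a_9]ᵀ = C^9·[a_1, a_0]ᵀ.
C^9 = [[-341, 342], [171, -170]], giving [a_10, a_9]ᵀ = [[-1], [-1]].

-1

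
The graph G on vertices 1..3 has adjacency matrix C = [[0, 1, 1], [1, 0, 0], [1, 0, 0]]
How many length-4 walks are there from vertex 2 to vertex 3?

2

The number of length-4 walks from vertex 2 to vertex 3 is entry (2,3) of C^4, where C is the adjacency matrix.
C^2 = [[2, 0, 0], [0, 1, 1], [0, 1, 1]]
C^3 = [[0, 2, 2], [2, 0, 0], [2, 0, 0]]
C^4 = [[4, 0, 0], [0, 2, 2], [0, 2, 2]]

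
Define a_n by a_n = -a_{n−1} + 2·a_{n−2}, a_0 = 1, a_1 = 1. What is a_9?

1

With companion matrix C = [[-1, 2], [1, 0]], [a_n, a_{n−1}]ᵀ = C·[a_{n−1}, a_{n−2}]ᵀ, so [a_9, a_8]ᵀ = C^8·[a_1, a_0]ᵀ.
C^8 = [[171, -170], [-85, 86]], giving [a_9, a_8]ᵀ = [[1], [1]].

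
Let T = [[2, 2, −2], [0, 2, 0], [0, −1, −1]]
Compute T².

[[4, 10, −2], [0, 4, 0], [0, −1, 1]]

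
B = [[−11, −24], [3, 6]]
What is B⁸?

[[57001, 151320], [−18915, −50184]]

tr B = −5 and det B = 6, so the characteristic polynomial is λ² − (−5)λ + (6) with roots −3 and −2.
Eigenvectors give P = [[−3, −8], [1, 3]] with P⁻¹ = [[−3, −8], [1, 3]], and B = P·diag(−3, −2)·P⁻¹.
Then B⁸ = P·diag(6561, 256)·P⁻¹ = [[−19683, −2048], [6561, 768]] · [[−3, −8], [1, 3]] = [[57001, 151320], [−18915, −50184]].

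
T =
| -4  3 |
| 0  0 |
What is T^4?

T^2 = [[16, -12], [0, 0]]
T^3 = [[-64, 48], [0, 0]]
T^4 = [[256, -192], [0, 0]]

[[256, -192], [0, 0]]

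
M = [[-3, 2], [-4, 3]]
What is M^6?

[[1, 0], [0, 1]]

M² = I (check: tr M = 0 and det M = -1), so M^6 = I since 6 is even.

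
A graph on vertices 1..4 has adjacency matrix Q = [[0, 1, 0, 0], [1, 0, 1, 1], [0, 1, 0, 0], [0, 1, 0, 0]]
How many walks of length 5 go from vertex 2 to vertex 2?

0

The number of length-5 walks from vertex 2 to vertex 2 is entry (2,2) of Q^5, where Q is the adjacency matrix.
Q^2 = [[1, 0, 1, 1], [0, 3, 0, 0], [1, 0, 1, 1], [1, 0, 1, 1]]
Q^3 = [[0, 3, 0, 0], [3, 0, 3, 3], [0, 3, 0, 0], [0, 3, 0, 0]]
Q^4 = [[3, 0, 3, 3], [0, 9, 0, 0], [3, 0, 3, 3], [3, 0, 3, 3]]
Q^5 = [[0, 9, 0, 0], [9, 0, 9, 9], [0, 9, 0, 0], [0, 9, 0, 0]]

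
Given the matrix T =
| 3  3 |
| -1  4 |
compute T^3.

T^2 = [[6, 21], [-7, 13]]
T^3 = [[-3, 102], [-34, 31]]

[[-3, 102], [-34, 31]]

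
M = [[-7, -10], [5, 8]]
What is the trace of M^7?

tr M = 1 and det M = -6, so the characteristic polynomial is λ² − (1)λ + (-6) with roots -2 and 3.
Eigenvectors give P = [[2, 1], [-1, -1]] with P⁻¹ = [[1, 1], [-1, -2]], and M = P·diag(-2, 3)·P⁻¹.
Then M^7 = P·diag(-128, 2187)·P⁻¹ = [[-256, 2187], [128, -2187]] · [[1, 1], [-1, -2]] = [[-2443, -4630], [2315, 4502]].

2059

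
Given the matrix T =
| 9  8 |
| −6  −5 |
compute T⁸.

tr T = 4 and det T = 3, so the characteristic polynomial is λ² − (4)λ + (3) with roots 1 and 3.
Eigenvectors give P = [[−1, 4], [1, −3]] with P⁻¹ = [[3, 4], [1, 1]], and T = P·diag(1, 3)·P⁻¹.
Then T⁸ = P·diag(1, 6561)·P⁻¹ = [[−1, 26244], [1, −19683]] · [[3, 4], [1, 1]] = [[26241, 26240], [−19680, −19679]].

[[26241, 26240], [−19680, −19679]]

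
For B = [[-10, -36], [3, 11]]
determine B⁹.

[[-1540, -6156], [513, 2051]]

tr B = 1 and det B = -2, so the characteristic polynomial is λ² − (1)λ + (-2) with roots -1 and 2.
Eigenvectors give P = [[4, 3], [-1, -1]] with P⁻¹ = [[1, 3], [-1, -4]], and B = P·diag(-1, 2)·P⁻¹.
Then B⁹ = P·diag(-1, 512)·P⁻¹ = [[-4, 1536], [1, -512]] · [[1, 3], [-1, -4]] = [[-1540, -6156], [513, 2051]].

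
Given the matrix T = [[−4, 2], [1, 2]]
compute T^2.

[[18, −4], [−2, 6]]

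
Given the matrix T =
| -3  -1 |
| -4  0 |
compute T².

[[13, 3], [12, 4]]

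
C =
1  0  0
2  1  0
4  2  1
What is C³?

C = I + N where N = [[0, 0, 0], [2, 0, 0], [4, 2, 0]] is strictly lower-triangular, so N³ = 0.
(I + N)³ = I + 3·N + 3·N² = [[1, 0, 0], [6, 1, 0], [24, 6, 1]].

[[1, 0, 0], [6, 1, 0], [24, 6, 1]]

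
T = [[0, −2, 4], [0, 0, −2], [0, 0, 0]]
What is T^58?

[[0, 0, 0], [0, 0, 0], [0, 0, 0]]

T is strictly triangular, hence nilpotent: T^3 = 0, so T^58 = 0.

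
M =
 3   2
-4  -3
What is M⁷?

[[3, 2], [-4, -3]]

M² = I (check: tr M = 0 and det M = -1), so M⁷ = M since 7 is odd.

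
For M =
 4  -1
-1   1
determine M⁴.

[[314, -95], [-95, 29]]

M² = [[17, -5], [-5, 2]]
M³ = [[73, -22], [-22, 7]]
M⁴ = [[314, -95], [-95, 29]]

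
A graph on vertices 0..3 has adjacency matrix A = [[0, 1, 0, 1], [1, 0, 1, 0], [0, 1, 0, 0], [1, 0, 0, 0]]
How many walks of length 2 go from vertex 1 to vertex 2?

0

The number of length-2 walks from vertex 1 to vertex 2 is entry (1,2) of A², where A is the adjacency matrix.
A² = [[2, 0, 1, 0], [0, 2, 0, 1], [1, 0, 1, 0], [0, 1, 0, 1]]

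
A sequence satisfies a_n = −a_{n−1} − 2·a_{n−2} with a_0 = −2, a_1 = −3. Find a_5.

With companion matrix Q = [[−1, −2], [1, 0]], [a_n, a_{n−1}]ᵀ = Q·[a_{n−1}, a_{n−2}]ᵀ, so [a_5, a_4]ᵀ = Q⁴·[a_1, a_0]ᵀ.
Q⁴ = [[−1, −6], [3, 2]], giving [a_5, a_4]ᵀ = [[15], [−13]].

15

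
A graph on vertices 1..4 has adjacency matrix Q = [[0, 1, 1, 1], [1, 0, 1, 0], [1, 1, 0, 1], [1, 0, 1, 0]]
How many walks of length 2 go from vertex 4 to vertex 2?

2

The number of length-2 walks from vertex 4 to vertex 2 is entry (4,2) of Q², where Q is the adjacency matrix.
Q² = [[3, 1, 2, 1], [1, 2, 1, 2], [2, 1, 3, 1], [1, 2, 1, 2]]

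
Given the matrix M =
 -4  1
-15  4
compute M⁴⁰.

[[1, 0], [0, 1]]

M² = I (check: tr M = 0 and det M = -1), so M⁴⁰ = I since 40 is even.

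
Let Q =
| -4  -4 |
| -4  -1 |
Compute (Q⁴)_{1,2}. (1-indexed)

980

Q² = [[32, 20], [20, 17]]
Q³ = [[-208, -148], [-148, -97]]
Q⁴ = [[1424, 980], [980, 689]]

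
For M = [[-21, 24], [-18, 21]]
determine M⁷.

tr M = 0 and det M = -9, so the characteristic polynomial is λ² − (0)λ + (-9) with roots 3 and -3.
Eigenvectors give P = [[1, 4], [1, 3]] with P⁻¹ = [[-3, 4], [1, -1]], and M = P·diag(3, -3)·P⁻¹.
Then M⁷ = P·diag(2187, -2187)·P⁻¹ = [[2187, -8748], [2187, -6561]] · [[-3, 4], [1, -1]] = [[-15309, 17496], [-13122, 15309]].

[[-15309, 17496], [-13122, 15309]]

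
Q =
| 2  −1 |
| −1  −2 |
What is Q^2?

[[5, 0], [0, 5]]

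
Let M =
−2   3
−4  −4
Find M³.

[[88, 48], [−64, 56]]

M² = [[−8, −18], [24, 4]]
M³ = [[88, 48], [−64, 56]]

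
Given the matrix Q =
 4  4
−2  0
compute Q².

[[8, 16], [−8, −8]]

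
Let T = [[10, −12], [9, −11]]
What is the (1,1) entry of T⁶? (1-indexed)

tr T = −1 and det T = −2, so the characteristic polynomial is λ² − (−1)λ + (−2) with roots −2 and 1.
Eigenvectors give P = [[−1, 4], [−1, 3]] with P⁻¹ = [[3, −4], [1, −1]], and T = P·diag(−2, 1)·P⁻¹.
Then T⁶ = P·diag(64, 1)·P⁻¹ = [[−64, 4], [−64, 3]] · [[3, −4], [1, −1]] = [[−188, 252], [−189, 253]].

−188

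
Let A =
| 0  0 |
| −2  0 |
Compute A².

[[0, 0], [0, 0]]

A is strictly triangular, hence nilpotent: A² = 0, so A² = 0.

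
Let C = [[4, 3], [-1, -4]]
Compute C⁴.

[[169, 0], [0, 169]]

C² = [[13, 0], [0, 13]]
C³ = [[52, 39], [-13, -52]]
C⁴ = [[169, 0], [0, 169]]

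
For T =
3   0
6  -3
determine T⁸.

[[6561, 0], [0, 6561]]

tr T = 0 and det T = -9, so the characteristic polynomial is λ² − (0)λ + (-9) with roots 3 and -3.
Eigenvectors give P = [[1, 0], [1, -1]] with P⁻¹ = [[1, 0], [1, -1]], and T = P·diag(3, -3)·P⁻¹.
Then T⁸ = P·diag(6561, 6561)·P⁻¹ = [[6561, 0], [6561, -6561]] · [[1, 0], [1, -1]] = [[6561, 0], [0, 6561]].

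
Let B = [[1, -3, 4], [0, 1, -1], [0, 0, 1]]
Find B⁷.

B = I + N where N = [[0, -3, 4], [0, 0, -1], [0, 0, 0]] is strictly upper-triangular, so N³ = 0.
(I + N)⁷ = I + 7·N + 21·N² = [[1, -21, 91], [0, 1, -7], [0, 0, 1]].

[[1, -21, 91], [0, 1, -7], [0, 0, 1]]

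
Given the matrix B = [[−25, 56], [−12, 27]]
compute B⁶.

[[−4367, 10192], [−2184, 5097]]

tr B = 2 and det B = −3, so the characteristic polynomial is λ² − (2)λ + (−3) with roots 3 and −1.
Eigenvectors give P = [[2, 7], [1, 3]] with P⁻¹ = [[−3, 7], [1, −2]], and B = P·diag(3, −1)·P⁻¹.
Then B⁶ = P·diag(729, 1)·P⁻¹ = [[1458, 7], [729, 3]] · [[−3, 7], [1, −2]] = [[−4367, 10192], [−2184, 5097]].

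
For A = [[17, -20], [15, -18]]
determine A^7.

[[7073, -9260], [6945, -9132]]

tr A = -1 and det A = -6, so the characteristic polynomial is λ² − (-1)λ + (-6) with roots -3 and 2.
Eigenvectors give P = [[-1, -4], [-1, -3]] with P⁻¹ = [[3, -4], [-1, 1]], and A = P·diag(-3, 2)·P⁻¹.
Then A^7 = P·diag(-2187, 128)·P⁻¹ = [[2187, -512], [2187, -384]] · [[3, -4], [-1, 1]] = [[7073, -9260], [6945, -9132]].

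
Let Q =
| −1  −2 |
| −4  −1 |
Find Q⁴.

Q² = [[9, 4], [8, 9]]
Q³ = [[−25, −22], [−44, −25]]
Q⁴ = [[113, 72], [144, 113]]

[[113, 72], [144, 113]]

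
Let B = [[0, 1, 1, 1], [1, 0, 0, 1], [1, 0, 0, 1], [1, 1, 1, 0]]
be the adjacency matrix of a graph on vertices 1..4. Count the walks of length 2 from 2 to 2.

2

The number of length-2 walks from vertex 2 to vertex 2 is entry (2,2) of B^2, where B is the adjacency matrix.
B^2 = [[3, 1, 1, 2], [1, 2, 2, 1], [1, 2, 2, 1], [2, 1, 1, 3]]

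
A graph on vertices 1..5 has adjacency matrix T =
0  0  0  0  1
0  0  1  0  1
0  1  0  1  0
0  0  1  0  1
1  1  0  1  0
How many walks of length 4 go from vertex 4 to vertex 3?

0

The number of length-4 walks from vertex 4 to vertex 3 is entry (4,3) of T⁴, where T is the adjacency matrix.
T² = [[1, 1, 0, 1, 0], [1, 2, 0, 2, 0], [0, 0, 2, 0, 2], [1, 2, 0, 2, 0], [0, 0, 2, 0, 3]]
T³ = [[0, 0, 2, 0, 3], [0, 0, 4, 0, 5], [2, 4, 0, 4, 0], [0, 0, 4, 0, 5], [3, 5, 0, 5, 0]]
T⁴ = [[3, 5, 0, 5, 0], [5, 9, 0, 9, 0], [0, 0, 8, 0, 10], [5, 9, 0, 9, 0], [0, 0, 10, 0, 13]]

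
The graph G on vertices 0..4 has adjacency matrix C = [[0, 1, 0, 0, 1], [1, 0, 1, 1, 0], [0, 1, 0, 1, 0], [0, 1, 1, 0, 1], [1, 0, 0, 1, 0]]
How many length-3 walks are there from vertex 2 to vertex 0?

The number of length-3 walks from vertex 2 to vertex 0 is entry (2,0) of C^3, where C is the adjacency matrix.
C^2 = [[2, 0, 1, 2, 0], [0, 3, 1, 1, 2], [1, 1, 2, 1, 1], [2, 1, 1, 3, 0], [0, 2, 1, 0, 2]]
C^3 = [[0, 5, 2, 1, 4], [5, 2, 4, 6, 1], [2, 4, 2, 4, 2], [1, 6, 4, 2, 5], [4, 1, 2, 5, 0]]

2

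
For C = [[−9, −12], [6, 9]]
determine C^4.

[[81, 0], [0, 81]]

tr C = 0 and det C = −9, so the characteristic polynomial is λ² − (0)λ + (−9) with roots −3 and 3.
Eigenvectors give P = [[2, 1], [−1, −1]] with P⁻¹ = [[1, 1], [−1, −2]], and C = P·diag(−3, 3)·P⁻¹.
Then C^4 = P·diag(81, 81)·P⁻¹ = [[162, 81], [−81, −81]] · [[1, 1], [−1, −2]] = [[81, 0], [0, 81]].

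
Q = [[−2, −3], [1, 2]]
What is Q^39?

Q² = I (check: tr Q = 0 and det Q = −1), so Q^39 = Q since 39 is odd.

[[−2, −3], [1, 2]]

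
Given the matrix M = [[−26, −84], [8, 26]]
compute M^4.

tr M = 0 and det M = −4, so the characteristic polynomial is λ² − (0)λ + (−4) with roots −2 and 2.
Eigenvectors give P = [[7, −3], [−2, 1]] with P⁻¹ = [[1, 3], [2, 7]], and M = P·diag(−2, 2)·P⁻¹.
Then M^4 = P·diag(16, 16)·P⁻¹ = [[112, −48], [−32, 16]] · [[1, 3], [2, 7]] = [[16, 0], [0, 16]].

[[16, 0], [0, 16]]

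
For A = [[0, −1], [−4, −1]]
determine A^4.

A^2 = [[4, 1], [4, 5]]
A^3 = [[−4, −5], [−20, −9]]
A^4 = [[20, 9], [36, 29]]

[[20, 9], [36, 29]]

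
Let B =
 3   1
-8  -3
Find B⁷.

B² = I (check: tr B = 0 and det B = -1), so B⁷ = B since 7 is odd.

[[3, 1], [-8, -3]]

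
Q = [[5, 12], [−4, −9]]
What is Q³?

[[77, 156], [−52, −105]]

tr Q = −4 and det Q = 3, so the characteristic polynomial is λ² − (−4)λ + (3) with roots −3 and −1.
Eigenvectors give P = [[−3, −2], [2, 1]] with P⁻¹ = [[1, 2], [−2, −3]], and Q = P·diag(−3, −1)·P⁻¹.
Then Q³ = P·diag(−27, −1)·P⁻¹ = [[81, 2], [−54, −1]] · [[1, 2], [−2, −3]] = [[77, 156], [−52, −105]].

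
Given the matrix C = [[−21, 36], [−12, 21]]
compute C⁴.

[[81, 0], [0, 81]]

tr C = 0 and det C = −9, so the characteristic polynomial is λ² − (0)λ + (−9) with roots −3 and 3.
Eigenvectors give P = [[2, −3], [1, −2]] with P⁻¹ = [[2, −3], [1, −2]], and C = P·diag(−3, 3)·P⁻¹.
Then C⁴ = P·diag(81, 81)·P⁻¹ = [[162, −243], [81, −162]] · [[2, −3], [1, −2]] = [[81, 0], [0, 81]].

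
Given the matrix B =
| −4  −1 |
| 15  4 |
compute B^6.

B² = I (check: tr B = 0 and det B = −1), so B^6 = I since 6 is even.

[[1, 0], [0, 1]]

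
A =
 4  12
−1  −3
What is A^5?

[[4, 12], [−1, −3]]

A² = A (a projection; rank 1, trace 1), so A^5 = A.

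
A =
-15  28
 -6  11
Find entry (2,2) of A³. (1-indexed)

155

tr A = -4 and det A = 3, so the characteristic polynomial is λ² − (-4)λ + (3) with roots -3 and -1.
Eigenvectors give P = [[7, 2], [3, 1]] with P⁻¹ = [[1, -2], [-3, 7]], and A = P·diag(-3, -1)·P⁻¹.
Then A³ = P·diag(-27, -1)·P⁻¹ = [[-189, -2], [-81, -1]] · [[1, -2], [-3, 7]] = [[-183, 364], [-78, 155]].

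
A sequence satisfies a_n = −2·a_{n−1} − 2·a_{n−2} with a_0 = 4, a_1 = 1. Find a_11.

With companion matrix A = [[−2, −2], [1, 0]], [a_n, a_{n−1}]ᵀ = A·[a_{n−1}, a_{n−2}]ᵀ, so [a_11, a_10]ᵀ = A^10·[a_1, a_0]ᵀ.
A^10 = [[32, 64], [−32, −32]], giving [a_11, a_10]ᵀ = [[288], [−160]].

288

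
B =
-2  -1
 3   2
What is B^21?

B² = I (check: tr B = 0 and det B = -1), so B^21 = B since 21 is odd.

[[-2, -1], [3, 2]]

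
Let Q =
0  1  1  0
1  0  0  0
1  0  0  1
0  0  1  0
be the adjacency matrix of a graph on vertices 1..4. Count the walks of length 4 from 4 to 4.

2

The number of length-4 walks from vertex 4 to vertex 4 is entry (4,4) of Q⁴, where Q is the adjacency matrix.
Q² = [[2, 0, 0, 1], [0, 1, 1, 0], [0, 1, 2, 0], [1, 0, 0, 1]]
Q³ = [[0, 2, 3, 0], [2, 0, 0, 1], [3, 0, 0, 2], [0, 1, 2, 0]]
Q⁴ = [[5, 0, 0, 3], [0, 2, 3, 0], [0, 3, 5, 0], [3, 0, 0, 2]]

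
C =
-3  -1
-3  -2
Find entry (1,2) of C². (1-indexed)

5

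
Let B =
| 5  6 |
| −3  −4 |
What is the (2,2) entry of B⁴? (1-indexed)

tr B = 1 and det B = −2, so the characteristic polynomial is λ² − (1)λ + (−2) with roots −1 and 2.
Eigenvectors give P = [[1, −2], [−1, 1]] with P⁻¹ = [[−1, −2], [−1, −1]], and B = P·diag(−1, 2)·P⁻¹.
Then B⁴ = P·diag(1, 16)·P⁻¹ = [[1, −32], [−1, 16]] · [[−1, −2], [−1, −1]] = [[31, 30], [−15, −14]].

−14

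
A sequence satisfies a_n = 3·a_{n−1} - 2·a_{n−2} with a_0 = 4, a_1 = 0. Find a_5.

-120

With companion matrix C = [[3, -2], [1, 0]], [a_n, a_{n−1}]ᵀ = C·[a_{n−1}, a_{n−2}]ᵀ, so [a_5, a_4]ᵀ = C⁴·[a_1, a_0]ᵀ.
C⁴ = [[31, -30], [15, -14]], giving [a_5, a_4]ᵀ = [[-120], [-56]].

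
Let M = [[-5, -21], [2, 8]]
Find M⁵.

[[-185, -651], [62, 218]]

tr M = 3 and det M = 2, so the characteristic polynomial is λ² − (3)λ + (2) with roots 1 and 2.
Eigenvectors give P = [[7, -3], [-2, 1]] with P⁻¹ = [[1, 3], [2, 7]], and M = P·diag(1, 2)·P⁻¹.
Then M⁵ = P·diag(1, 32)·P⁻¹ = [[7, -96], [-2, 32]] · [[1, 3], [2, 7]] = [[-185, -651], [62, 218]].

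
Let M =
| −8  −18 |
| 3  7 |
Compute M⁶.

[[190, 378], [−63, −125]]

tr M = −1 and det M = −2, so the characteristic polynomial is λ² − (−1)λ + (−2) with roots −2 and 1.
Eigenvectors give P = [[3, −2], [−1, 1]] with P⁻¹ = [[1, 2], [1, 3]], and M = P·diag(−2, 1)·P⁻¹.
Then M⁶ = P·diag(64, 1)·P⁻¹ = [[192, −2], [−64, 1]] · [[1, 2], [1, 3]] = [[190, 378], [−63, −125]].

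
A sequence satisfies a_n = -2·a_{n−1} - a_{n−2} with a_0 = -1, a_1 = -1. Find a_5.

With companion matrix M = [[-2, -1], [1, 0]], [a_n, a_{n−1}]ᵀ = M·[a_{n−1}, a_{n−2}]ᵀ, so [a_5, a_4]ᵀ = M^4·[a_1, a_0]ᵀ.
M^4 = [[5, 4], [-4, -3]], giving [a_5, a_4]ᵀ = [[-9], [7]].

-9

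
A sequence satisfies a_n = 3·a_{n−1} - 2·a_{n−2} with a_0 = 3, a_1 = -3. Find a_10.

With companion matrix A = [[3, -2], [1, 0]], [a_n, a_{n−1}]ᵀ = A·[a_{n−1}, a_{n−2}]ᵀ, so [a_10, a_9]ᵀ = A^9·[a_1, a_0]ᵀ.
A^9 = [[1023, -1022], [511, -510]], giving [a_10, a_9]ᵀ = [[-6135], [-3063]].

-6135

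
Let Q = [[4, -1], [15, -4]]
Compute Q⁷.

[[4, -1], [15, -4]]

Q² = I (check: tr Q = 0 and det Q = -1), so Q⁷ = Q since 7 is odd.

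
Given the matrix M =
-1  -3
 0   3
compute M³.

M² = [[1, -6], [0, 9]]
M³ = [[-1, -21], [0, 27]]

[[-1, -21], [0, 27]]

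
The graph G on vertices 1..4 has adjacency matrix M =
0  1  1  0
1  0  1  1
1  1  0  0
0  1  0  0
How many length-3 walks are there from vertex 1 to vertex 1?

The number of length-3 walks from vertex 1 to vertex 1 is entry (1,1) of M^3, where M is the adjacency matrix.
M^2 = [[2, 1, 1, 1], [1, 3, 1, 0], [1, 1, 2, 1], [1, 0, 1, 1]]
M^3 = [[2, 4, 3, 1], [4, 2, 4, 3], [3, 4, 2, 1], [1, 3, 1, 0]]

2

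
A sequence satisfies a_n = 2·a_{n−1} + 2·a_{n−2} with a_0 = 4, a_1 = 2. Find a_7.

1616

With companion matrix A = [[2, 2], [1, 0]], [a_n, a_{n−1}]ᵀ = A·[a_{n−1}, a_{n−2}]ᵀ, so [a_7, a_6]ᵀ = A⁶·[a_1, a_0]ᵀ.
A⁶ = [[328, 240], [120, 88]], giving [a_7, a_6]ᵀ = [[1616], [592]].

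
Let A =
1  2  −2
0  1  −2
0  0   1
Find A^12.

[[1, 24, −288], [0, 1, −24], [0, 0, 1]]

A = I + N where N = [[0, 2, −2], [0, 0, −2], [0, 0, 0]] is strictly upper-triangular, so N^3 = 0.
(I + N)^12 = I + 12·N + 66·N^2 = [[1, 24, −288], [0, 1, −24], [0, 0, 1]].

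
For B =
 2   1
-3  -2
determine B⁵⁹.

B² = I (check: tr B = 0 and det B = -1), so B⁵⁹ = B since 59 is odd.

[[2, 1], [-3, -2]]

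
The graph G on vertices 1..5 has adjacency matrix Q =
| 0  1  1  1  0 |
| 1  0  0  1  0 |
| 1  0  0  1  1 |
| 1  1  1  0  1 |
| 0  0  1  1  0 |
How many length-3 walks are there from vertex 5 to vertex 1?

3

The number of length-3 walks from vertex 5 to vertex 1 is entry (5,1) of Q³, where Q is the adjacency matrix.
Q² = [[3, 1, 1, 2, 2], [1, 2, 2, 1, 1], [1, 2, 3, 2, 1], [2, 1, 2, 4, 1], [2, 1, 1, 1, 2]]
Q³ = [[4, 5, 7, 7, 3], [5, 2, 3, 6, 3], [7, 3, 4, 7, 5], [7, 6, 7, 6, 6], [3, 3, 5, 6, 2]]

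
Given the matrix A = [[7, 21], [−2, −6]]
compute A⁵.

[[7, 21], [−2, −6]]

A² = A (a projection; rank 1, trace 1), so A⁵ = A.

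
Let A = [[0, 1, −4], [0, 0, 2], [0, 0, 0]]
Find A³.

A is strictly triangular, hence nilpotent: A³ = 0, so A³ = 0.

[[0, 0, 0], [0, 0, 0], [0, 0, 0]]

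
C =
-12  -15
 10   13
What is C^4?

tr C = 1 and det C = -6, so the characteristic polynomial is λ² − (1)λ + (-6) with roots 3 and -2.
Eigenvectors give P = [[-1, 3], [1, -2]] with P⁻¹ = [[2, 3], [1, 1]], and C = P·diag(3, -2)·P⁻¹.
Then C^4 = P·diag(81, 16)·P⁻¹ = [[-81, 48], [81, -32]] · [[2, 3], [1, 1]] = [[-114, -195], [130, 211]].

[[-114, -195], [130, 211]]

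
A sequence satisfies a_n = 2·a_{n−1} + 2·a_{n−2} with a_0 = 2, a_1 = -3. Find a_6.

-184

With companion matrix B = [[2, 2], [1, 0]], [a_n, a_{n−1}]ᵀ = B·[a_{n−1}, a_{n−2}]ᵀ, so [a_6, a_5]ᵀ = B⁵·[a_1, a_0]ᵀ.
B⁵ = [[120, 88], [44, 32]], giving [a_6, a_5]ᵀ = [[-184], [-68]].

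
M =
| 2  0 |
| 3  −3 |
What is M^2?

[[4, 0], [−3, 9]]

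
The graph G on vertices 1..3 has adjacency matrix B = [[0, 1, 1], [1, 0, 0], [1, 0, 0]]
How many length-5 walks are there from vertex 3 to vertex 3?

0

The number of length-5 walks from vertex 3 to vertex 3 is entry (3,3) of B^5, where B is the adjacency matrix.
B^2 = [[2, 0, 0], [0, 1, 1], [0, 1, 1]]
B^3 = [[0, 2, 2], [2, 0, 0], [2, 0, 0]]
B^4 = [[4, 0, 0], [0, 2, 2], [0, 2, 2]]
B^5 = [[0, 4, 4], [4, 0, 0], [4, 0, 0]]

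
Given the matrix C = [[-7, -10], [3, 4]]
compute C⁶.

tr C = -3 and det C = 2, so the characteristic polynomial is λ² − (-3)λ + (2) with roots -2 and -1.
Eigenvectors give P = [[-2, -5], [1, 3]] with P⁻¹ = [[-3, -5], [1, 2]], and C = P·diag(-2, -1)·P⁻¹.
Then C⁶ = P·diag(64, 1)·P⁻¹ = [[-128, -5], [64, 3]] · [[-3, -5], [1, 2]] = [[379, 630], [-189, -314]].

[[379, 630], [-189, -314]]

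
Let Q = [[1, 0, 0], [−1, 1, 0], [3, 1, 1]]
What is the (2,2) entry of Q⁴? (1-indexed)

Q = I + N where N = [[0, 0, 0], [−1, 0, 0], [3, 1, 0]] is strictly lower-triangular, so N³ = 0.
(I + N)⁴ = I + 4·N + 6·N² = [[1, 0, 0], [−4, 1, 0], [6, 4, 1]].

1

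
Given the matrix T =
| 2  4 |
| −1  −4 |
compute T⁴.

[[−16, −96], [24, 128]]

T² = [[0, −8], [2, 12]]
T³ = [[8, 32], [−8, −40]]
T⁴ = [[−16, −96], [24, 128]]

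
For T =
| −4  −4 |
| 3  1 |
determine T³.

[[20, −4], [3, 25]]

T² = [[4, 12], [−9, −11]]
T³ = [[20, −4], [3, 25]]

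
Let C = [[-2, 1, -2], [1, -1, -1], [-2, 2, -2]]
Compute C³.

C² = [[9, -7, 7], [-1, 0, 1], [10, -8, 6]]
C³ = [[-39, 30, -25], [0, 1, 0], [-40, 30, -24]]

[[-39, 30, -25], [0, 1, 0], [-40, 30, -24]]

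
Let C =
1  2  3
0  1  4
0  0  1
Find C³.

C = I + N where N = [[0, 2, 3], [0, 0, 4], [0, 0, 0]] is strictly upper-triangular, so N³ = 0.
(I + N)³ = I + 3·N + 3·N² = [[1, 6, 33], [0, 1, 12], [0, 0, 1]].

[[1, 6, 33], [0, 1, 12], [0, 0, 1]]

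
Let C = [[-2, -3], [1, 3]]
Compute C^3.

[[-5, -12], [4, 15]]

C^2 = [[1, -3], [1, 6]]
C^3 = [[-5, -12], [4, 15]]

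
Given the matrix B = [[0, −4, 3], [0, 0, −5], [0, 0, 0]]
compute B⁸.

[[0, 0, 0], [0, 0, 0], [0, 0, 0]]

B is strictly triangular, hence nilpotent: B³ = 0, so B⁸ = 0.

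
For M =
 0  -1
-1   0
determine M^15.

M² = I (check: tr M = 0 and det M = -1), so M^15 = M since 15 is odd.

[[0, -1], [-1, 0]]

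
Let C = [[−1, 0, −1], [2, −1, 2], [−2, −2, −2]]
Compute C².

[[3, 2, 3], [−8, −3, −8], [2, 6, 2]]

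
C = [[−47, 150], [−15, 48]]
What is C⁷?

[[−20963, 69450], [−6945, 23022]]

tr C = 1 and det C = −6, so the characteristic polynomial is λ² − (1)λ + (−6) with roots −2 and 3.
Eigenvectors give P = [[10, 3], [3, 1]] with P⁻¹ = [[1, −3], [−3, 10]], and C = P·diag(−2, 3)·P⁻¹.
Then C⁷ = P·diag(−128, 2187)·P⁻¹ = [[−1280, 6561], [−384, 2187]] · [[1, −3], [−3, 10]] = [[−20963, 69450], [−6945, 23022]].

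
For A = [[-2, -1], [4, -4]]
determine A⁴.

A² = [[0, 6], [-24, 12]]
A³ = [[24, -24], [96, -24]]
A⁴ = [[-144, 72], [-288, 0]]

[[-144, 72], [-288, 0]]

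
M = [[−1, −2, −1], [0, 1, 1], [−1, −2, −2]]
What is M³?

[[−3, −4, −2], [2, 3, 2], [−6, −8, −5]]

M² = [[2, 2, 1], [−1, −1, −1], [3, 4, 3]]
M³ = [[−3, −4, −2], [2, 3, 2], [−6, −8, −5]]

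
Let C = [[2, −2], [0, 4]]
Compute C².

[[4, −12], [0, 16]]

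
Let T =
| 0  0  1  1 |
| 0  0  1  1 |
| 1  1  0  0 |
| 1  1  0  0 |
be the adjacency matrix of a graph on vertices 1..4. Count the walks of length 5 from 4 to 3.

The number of length-5 walks from vertex 4 to vertex 3 is entry (4,3) of T⁵, where T is the adjacency matrix.
T² = [[2, 2, 0, 0], [2, 2, 0, 0], [0, 0, 2, 2], [0, 0, 2, 2]]
T³ = [[0, 0, 4, 4], [0, 0, 4, 4], [4, 4, 0, 0], [4, 4, 0, 0]]
T⁴ = [[8, 8, 0, 0], [8, 8, 0, 0], [0, 0, 8, 8], [0, 0, 8, 8]]
T⁵ = [[0, 0, 16, 16], [0, 0, 16, 16], [16, 16, 0, 0], [16, 16, 0, 0]]

0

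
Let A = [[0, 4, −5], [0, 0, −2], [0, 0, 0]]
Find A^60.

[[0, 0, 0], [0, 0, 0], [0, 0, 0]]

A is strictly triangular, hence nilpotent: A^3 = 0, so A^60 = 0.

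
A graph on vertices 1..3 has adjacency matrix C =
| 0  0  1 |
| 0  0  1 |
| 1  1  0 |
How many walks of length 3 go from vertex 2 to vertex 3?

The number of length-3 walks from vertex 2 to vertex 3 is entry (2,3) of C³, where C is the adjacency matrix.
C² = [[1, 1, 0], [1, 1, 0], [0, 0, 2]]
C³ = [[0, 0, 2], [0, 0, 2], [2, 2, 0]]

2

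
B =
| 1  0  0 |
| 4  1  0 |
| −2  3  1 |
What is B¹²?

[[1, 0, 0], [48, 1, 0], [768, 36, 1]]

B = I + N where N = [[0, 0, 0], [4, 0, 0], [−2, 3, 0]] is strictly lower-triangular, so N³ = 0.
(I + N)¹² = I + 12·N + 66·N² = [[1, 0, 0], [48, 1, 0], [768, 36, 1]].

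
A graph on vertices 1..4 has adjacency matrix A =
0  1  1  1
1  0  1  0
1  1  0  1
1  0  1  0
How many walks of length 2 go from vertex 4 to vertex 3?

The number of length-2 walks from vertex 4 to vertex 3 is entry (4,3) of A², where A is the adjacency matrix.
A² = [[3, 1, 2, 1], [1, 2, 1, 2], [2, 1, 3, 1], [1, 2, 1, 2]]

1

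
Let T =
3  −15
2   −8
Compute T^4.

tr T = −5 and det T = 6, so the characteristic polynomial is λ² − (−5)λ + (6) with roots −3 and −2.
Eigenvectors give P = [[5, −3], [2, −1]] with P⁻¹ = [[−1, 3], [−2, 5]], and T = P·diag(−3, −2)·P⁻¹.
Then T^4 = P·diag(81, 16)·P⁻¹ = [[405, −48], [162, −16]] · [[−1, 3], [−2, 5]] = [[−309, 975], [−130, 406]].

[[−309, 975], [−130, 406]]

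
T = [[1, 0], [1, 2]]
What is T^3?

tr T = 3 and det T = 2, so the characteristic polynomial is λ² − (3)λ + (2) with roots 1 and 2.
Eigenvectors give P = [[1, 0], [−1, 1]] with P⁻¹ = [[1, 0], [1, 1]], and T = P·diag(1, 2)·P⁻¹.
Then T^3 = P·diag(1, 8)·P⁻¹ = [[1, 0], [−1, 8]] · [[1, 0], [1, 1]] = [[1, 0], [7, 8]].

[[1, 0], [7, 8]]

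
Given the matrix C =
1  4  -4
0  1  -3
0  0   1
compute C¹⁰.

C = I + N where N = [[0, 4, -4], [0, 0, -3], [0, 0, 0]] is strictly upper-triangular, so N³ = 0.
(I + N)¹⁰ = I + 10·N + 45·N² = [[1, 40, -580], [0, 1, -30], [0, 0, 1]].

[[1, 40, -580], [0, 1, -30], [0, 0, 1]]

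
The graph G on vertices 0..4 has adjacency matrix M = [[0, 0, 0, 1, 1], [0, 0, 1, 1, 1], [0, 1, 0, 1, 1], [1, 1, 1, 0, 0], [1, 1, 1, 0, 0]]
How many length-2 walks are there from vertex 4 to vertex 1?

1

The number of length-2 walks from vertex 4 to vertex 1 is entry (4,1) of M², where M is the adjacency matrix.
M² = [[2, 2, 2, 0, 0], [2, 3, 2, 1, 1], [2, 2, 3, 1, 1], [0, 1, 1, 3, 3], [0, 1, 1, 3, 3]]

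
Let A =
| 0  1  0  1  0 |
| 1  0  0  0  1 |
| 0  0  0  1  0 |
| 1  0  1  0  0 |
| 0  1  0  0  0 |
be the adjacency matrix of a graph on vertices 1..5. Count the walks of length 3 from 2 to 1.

The number of length-3 walks from vertex 2 to vertex 1 is entry (2,1) of A³, where A is the adjacency matrix.
A² = [[2, 0, 1, 0, 1], [0, 2, 0, 1, 0], [1, 0, 1, 0, 0], [0, 1, 0, 2, 0], [1, 0, 0, 0, 1]]
A³ = [[0, 3, 0, 3, 0], [3, 0, 1, 0, 2], [0, 1, 0, 2, 0], [3, 0, 2, 0, 1], [0, 2, 0, 1, 0]]

3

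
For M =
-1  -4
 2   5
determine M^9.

tr M = 4 and det M = 3, so the characteristic polynomial is λ² − (4)λ + (3) with roots 1 and 3.
Eigenvectors give P = [[2, -1], [-1, 1]] with P⁻¹ = [[1, 1], [1, 2]], and M = P·diag(1, 3)·P⁻¹.
Then M^9 = P·diag(1, 19683)·P⁻¹ = [[2, -19683], [-1, 19683]] · [[1, 1], [1, 2]] = [[-19681, -39364], [19682, 39365]].

[[-19681, -39364], [19682, 39365]]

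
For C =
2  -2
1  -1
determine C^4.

C² = C (a projection; rank 1, trace 1), so C^4 = C.

[[2, -2], [1, -1]]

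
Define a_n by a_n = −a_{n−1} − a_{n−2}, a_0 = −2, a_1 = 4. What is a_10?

With companion matrix T = [[−1, −1], [1, 0]], [a_n, a_{n−1}]ᵀ = T·[a_{n−1}, a_{n−2}]ᵀ, so [a_10, a_9]ᵀ = T⁹·[a_1, a_0]ᵀ.
T⁹ = [[1, 0], [0, 1]], giving [a_10, a_9]ᵀ = [[4], [−2]].

4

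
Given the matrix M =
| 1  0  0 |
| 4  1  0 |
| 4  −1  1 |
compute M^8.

[[1, 0, 0], [32, 1, 0], [−80, −8, 1]]

M = I + N where N = [[0, 0, 0], [4, 0, 0], [4, −1, 0]] is strictly lower-triangular, so N^3 = 0.
(I + N)^8 = I + 8·N + 28·N^2 = [[1, 0, 0], [32, 1, 0], [−80, −8, 1]].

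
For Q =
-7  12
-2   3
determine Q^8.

tr Q = -4 and det Q = 3, so the characteristic polynomial is λ² − (-4)λ + (3) with roots -3 and -1.
Eigenvectors give P = [[3, -2], [1, -1]] with P⁻¹ = [[1, -2], [1, -3]], and Q = P·diag(-3, -1)·P⁻¹.
Then Q^8 = P·diag(6561, 1)·P⁻¹ = [[19683, -2], [6561, -1]] · [[1, -2], [1, -3]] = [[19681, -39360], [6560, -13119]].

[[19681, -39360], [6560, -13119]]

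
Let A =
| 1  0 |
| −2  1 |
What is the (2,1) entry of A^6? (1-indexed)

A = I + N where N = [[0, 0], [−2, 0]] is strictly lower-triangular, so N^2 = 0.
(I + N)^6 = I + 6·N = [[1, 0], [−12, 1]].

−12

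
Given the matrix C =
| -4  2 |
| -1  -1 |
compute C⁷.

[[-4246, 4118], [-2059, 1931]]

tr C = -5 and det C = 6, so the characteristic polynomial is λ² − (-5)λ + (6) with roots -2 and -3.
Eigenvectors give P = [[1, 2], [1, 1]] with P⁻¹ = [[-1, 2], [1, -1]], and C = P·diag(-2, -3)·P⁻¹.
Then C⁷ = P·diag(-128, -2187)·P⁻¹ = [[-128, -4374], [-128, -2187]] · [[-1, 2], [1, -1]] = [[-4246, 4118], [-2059, 1931]].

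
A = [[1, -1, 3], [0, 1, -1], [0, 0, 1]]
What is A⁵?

[[1, -5, 25], [0, 1, -5], [0, 0, 1]]

A = I + N where N = [[0, -1, 3], [0, 0, -1], [0, 0, 0]] is strictly upper-triangular, so N³ = 0.
(I + N)⁵ = I + 5·N + 10·N² = [[1, -5, 25], [0, 1, -5], [0, 0, 1]].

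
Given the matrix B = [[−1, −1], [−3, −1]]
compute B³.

B² = [[4, 2], [6, 4]]
B³ = [[−10, −6], [−18, −10]]

[[−10, −6], [−18, −10]]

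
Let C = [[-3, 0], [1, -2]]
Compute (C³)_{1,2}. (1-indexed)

tr C = -5 and det C = 6, so the characteristic polynomial is λ² − (-5)λ + (6) with roots -2 and -3.
Eigenvectors give P = [[0, -1], [1, 1]] with P⁻¹ = [[1, 1], [-1, 0]], and C = P·diag(-2, -3)·P⁻¹.
Then C³ = P·diag(-8, -27)·P⁻¹ = [[0, 27], [-8, -27]] · [[1, 1], [-1, 0]] = [[-27, 0], [19, -8]].

0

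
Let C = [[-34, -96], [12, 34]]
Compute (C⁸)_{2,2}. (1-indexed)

256

tr C = 0 and det C = -4, so the characteristic polynomial is λ² − (0)λ + (-4) with roots 2 and -2.
Eigenvectors give P = [[-8, -3], [3, 1]] with P⁻¹ = [[1, 3], [-3, -8]], and C = P·diag(2, -2)·P⁻¹.
Then C⁸ = P·diag(256, 256)·P⁻¹ = [[-2048, -768], [768, 256]] · [[1, 3], [-3, -8]] = [[256, 0], [0, 256]].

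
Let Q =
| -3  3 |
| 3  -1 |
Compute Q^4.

Q^2 = [[18, -12], [-12, 10]]
Q^3 = [[-90, 66], [66, -46]]
Q^4 = [[468, -336], [-336, 244]]

[[468, -336], [-336, 244]]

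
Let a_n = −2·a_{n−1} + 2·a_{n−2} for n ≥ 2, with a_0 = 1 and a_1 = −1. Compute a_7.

−568

With companion matrix Q = [[−2, 2], [1, 0]], [a_n, a_{n−1}]ᵀ = Q·[a_{n−1}, a_{n−2}]ᵀ, so [a_7, a_6]ᵀ = Q⁶·[a_1, a_0]ᵀ.
Q⁶ = [[328, −240], [−120, 88]], giving [a_7, a_6]ᵀ = [[−568], [208]].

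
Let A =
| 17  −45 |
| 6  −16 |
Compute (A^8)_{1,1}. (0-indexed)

tr A = 1 and det A = −2, so the characteristic polynomial is λ² − (1)λ + (−2) with roots −1 and 2.
Eigenvectors give P = [[5, −3], [2, −1]] with P⁻¹ = [[−1, 3], [−2, 5]], and A = P·diag(−1, 2)·P⁻¹.
Then A^8 = P·diag(1, 256)·P⁻¹ = [[5, −768], [2, −256]] · [[−1, 3], [−2, 5]] = [[1531, −3825], [510, −1274]].

−1274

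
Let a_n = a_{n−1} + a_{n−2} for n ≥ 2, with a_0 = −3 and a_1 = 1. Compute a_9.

With companion matrix A = [[1, 1], [1, 0]], [a_n, a_{n−1}]ᵀ = A·[a_{n−1}, a_{n−2}]ᵀ, so [a_9, a_8]ᵀ = A^8·[a_1, a_0]ᵀ.
A^8 = [[34, 21], [21, 13]], giving [a_9, a_8]ᵀ = [[−29], [−18]].

−29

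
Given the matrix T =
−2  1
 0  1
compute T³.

T² = [[4, −1], [0, 1]]
T³ = [[−8, 3], [0, 1]]

[[−8, 3], [0, 1]]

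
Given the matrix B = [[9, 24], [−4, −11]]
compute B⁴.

tr B = −2 and det B = −3, so the characteristic polynomial is λ² − (−2)λ + (−3) with roots 1 and −3.
Eigenvectors give P = [[3, −2], [−1, 1]] with P⁻¹ = [[1, 2], [1, 3]], and B = P·diag(1, −3)·P⁻¹.
Then B⁴ = P·diag(1, 81)·P⁻¹ = [[3, −162], [−1, 81]] · [[1, 2], [1, 3]] = [[−159, −480], [80, 241]].

[[−159, −480], [80, 241]]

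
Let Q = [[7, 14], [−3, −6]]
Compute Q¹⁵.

[[7, 14], [−3, −6]]

Q² = Q (a projection; rank 1, trace 1), so Q¹⁵ = Q.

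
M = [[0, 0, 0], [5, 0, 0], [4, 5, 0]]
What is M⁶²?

M is strictly triangular, hence nilpotent: M³ = 0, so M⁶² = 0.

[[0, 0, 0], [0, 0, 0], [0, 0, 0]]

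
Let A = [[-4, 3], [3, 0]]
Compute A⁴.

[[769, -408], [-408, 225]]

A² = [[25, -12], [-12, 9]]
A³ = [[-136, 75], [75, -36]]
A⁴ = [[769, -408], [-408, 225]]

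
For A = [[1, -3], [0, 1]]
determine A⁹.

[[1, -27], [0, 1]]

A = I + N where N = [[0, -3], [0, 0]] is strictly upper-triangular, so N² = 0.
(I + N)⁹ = I + 9·N = [[1, -27], [0, 1]].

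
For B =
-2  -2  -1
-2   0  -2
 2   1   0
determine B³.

B² = [[6, 3, 6], [0, 2, 2], [-6, -4, -4]]
B³ = [[-6, -6, -12], [0, 2, -4], [12, 8, 14]]

[[-6, -6, -12], [0, 2, -4], [12, 8, 14]]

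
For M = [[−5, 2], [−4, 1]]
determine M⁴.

tr M = −4 and det M = 3, so the characteristic polynomial is λ² − (−4)λ + (3) with roots −1 and −3.
Eigenvectors give P = [[−1, 1], [−2, 1]] with P⁻¹ = [[1, −1], [2, −1]], and M = P·diag(−1, −3)·P⁻¹.
Then M⁴ = P·diag(1, 81)·P⁻¹ = [[−1, 81], [−2, 81]] · [[1, −1], [2, −1]] = [[161, −80], [160, −79]].

[[161, −80], [160, −79]]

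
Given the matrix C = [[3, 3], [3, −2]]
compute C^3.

C^2 = [[18, 3], [3, 13]]
C^3 = [[63, 48], [48, −17]]

[[63, 48], [48, −17]]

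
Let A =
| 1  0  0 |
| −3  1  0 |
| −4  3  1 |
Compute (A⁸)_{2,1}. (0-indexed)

24

A = I + N where N = [[0, 0, 0], [−3, 0, 0], [−4, 3, 0]] is strictly lower-triangular, so N³ = 0.
(I + N)⁸ = I + 8·N + 28·N² = [[1, 0, 0], [−24, 1, 0], [−284, 24, 1]].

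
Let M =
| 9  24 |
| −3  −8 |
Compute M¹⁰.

[[9, 24], [−3, −8]]

M² = M (a projection; rank 1, trace 1), so M¹⁰ = M.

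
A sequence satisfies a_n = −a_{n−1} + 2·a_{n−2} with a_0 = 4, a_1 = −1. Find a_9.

With companion matrix Q = [[−1, 2], [1, 0]], [a_n, a_{n−1}]ᵀ = Q·[a_{n−1}, a_{n−2}]ᵀ, so [a_9, a_8]ᵀ = Q^8·[a_1, a_0]ᵀ.
Q^8 = [[171, −170], [−85, 86]], giving [a_9, a_8]ᵀ = [[−851], [429]].

−851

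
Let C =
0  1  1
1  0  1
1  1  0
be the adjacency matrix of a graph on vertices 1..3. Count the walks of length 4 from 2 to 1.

The number of length-4 walks from vertex 2 to vertex 1 is entry (2,1) of C⁴, where C is the adjacency matrix.
C² = [[2, 1, 1], [1, 2, 1], [1, 1, 2]]
C³ = [[2, 3, 3], [3, 2, 3], [3, 3, 2]]
C⁴ = [[6, 5, 5], [5, 6, 5], [5, 5, 6]]

5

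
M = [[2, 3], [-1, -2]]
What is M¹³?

M² = I (check: tr M = 0 and det M = -1), so M¹³ = M since 13 is odd.

[[2, 3], [-1, -2]]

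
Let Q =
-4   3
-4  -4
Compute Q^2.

[[4, -24], [32, 4]]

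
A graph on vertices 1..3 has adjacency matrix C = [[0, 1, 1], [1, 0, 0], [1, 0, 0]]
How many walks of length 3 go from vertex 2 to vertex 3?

The number of length-3 walks from vertex 2 to vertex 3 is entry (2,3) of C³, where C is the adjacency matrix.
C² = [[2, 0, 0], [0, 1, 1], [0, 1, 1]]
C³ = [[0, 2, 2], [2, 0, 0], [2, 0, 0]]

0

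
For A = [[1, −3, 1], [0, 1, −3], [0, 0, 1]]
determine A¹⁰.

A = I + N where N = [[0, −3, 1], [0, 0, −3], [0, 0, 0]] is strictly upper-triangular, so N³ = 0.
(I + N)¹⁰ = I + 10·N + 45·N² = [[1, −30, 415], [0, 1, −30], [0, 0, 1]].

[[1, −30, 415], [0, 1, −30], [0, 0, 1]]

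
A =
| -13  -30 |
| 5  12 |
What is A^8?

[[19171, 37830], [-6305, -12354]]

tr A = -1 and det A = -6, so the characteristic polynomial is λ² − (-1)λ + (-6) with roots -3 and 2.
Eigenvectors give P = [[3, -2], [-1, 1]] with P⁻¹ = [[1, 2], [1, 3]], and A = P·diag(-3, 2)·P⁻¹.
Then A^8 = P·diag(6561, 256)·P⁻¹ = [[19683, -512], [-6561, 256]] · [[1, 2], [1, 3]] = [[19171, 37830], [-6305, -12354]].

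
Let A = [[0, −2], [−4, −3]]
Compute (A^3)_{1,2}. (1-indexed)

A^2 = [[8, 6], [12, 17]]
A^3 = [[−24, −34], [−68, −75]]

−34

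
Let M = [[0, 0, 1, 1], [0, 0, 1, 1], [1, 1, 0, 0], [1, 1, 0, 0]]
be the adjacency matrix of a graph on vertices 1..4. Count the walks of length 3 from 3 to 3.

0

The number of length-3 walks from vertex 3 to vertex 3 is entry (3,3) of M^3, where M is the adjacency matrix.
M^2 = [[2, 2, 0, 0], [2, 2, 0, 0], [0, 0, 2, 2], [0, 0, 2, 2]]
M^3 = [[0, 0, 4, 4], [0, 0, 4, 4], [4, 4, 0, 0], [4, 4, 0, 0]]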